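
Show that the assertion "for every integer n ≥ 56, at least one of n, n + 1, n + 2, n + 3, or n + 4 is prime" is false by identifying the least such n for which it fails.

n = 62

Check each integer n ≥ 56 in order until n, n + 1, n + 2, n + 3, n + 4 are all composite.
n = 56: 59 is prime.
n = 57: 59 is prime.
n = 58: 59 is prime.
n = 59: 59 is prime.
n = 60: 61 is prime.
n = 61: 61 is prime.
n = 62: 62 = 2 × 31; 63 = 3 × 21; 64 = 2 × 32; 65 = 5 × 13; 66 = 2 × 33 — all composite.
Thus n = 62 disproves the claim, and no smaller n works.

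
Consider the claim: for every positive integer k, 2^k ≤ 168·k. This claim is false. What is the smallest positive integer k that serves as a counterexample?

We need the least positive integer k for which 2^k > 168·k.
For k = 1, 2, 3, 4, 5, 6, 7, 8, 9, 10 the conclusion holds.
k = 11: 2^k = 2048 and 168·k = 1848, so 2048 > 1848.
Thus k = 11 disproves the claim, and no smaller k works.

k = 11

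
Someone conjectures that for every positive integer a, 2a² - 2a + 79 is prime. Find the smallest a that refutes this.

a = 3

Check each positive integer a in order until 2a² - 2a + 79 is not prime.
a = 1: 2a² - 2a + 79 = 79, prime.
a = 2: 2a² - 2a + 79 = 83, prime.
a = 3: 2a² - 2a + 79 = 91 = 7 × 13, composite.
So a = 3 is the smallest counterexample.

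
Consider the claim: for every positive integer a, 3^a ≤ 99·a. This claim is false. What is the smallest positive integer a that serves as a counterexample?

a = 6

We need the least positive integer a for which 3^a > 99·a.
The first 5 eligible values, up to a = 5, all satisfy the conclusion.
a = 6: 3^a = 729 and 99·a = 594, so 729 > 594.
Hence a = 6 is a counterexample.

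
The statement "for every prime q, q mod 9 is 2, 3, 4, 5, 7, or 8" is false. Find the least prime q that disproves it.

q = 19

A counterexample is any prime q such that the claim fails; we check each in order.
q = 2: 2 mod 9 = 2.
q = 3: 3 mod 9 = 3.
q = 5: 5 mod 9 = 5.
q = 7: 7 mod 9 = 7.
q = 11: 11 mod 9 = 2.
q = 13: 13 mod 9 = 4.
q = 17: 17 mod 9 = 8.
q = 19: 19 mod 9 = 1 — not in {2, 3, 4, 5, 7, 8}.
Thus q = 19 disproves the claim, and no smaller q works.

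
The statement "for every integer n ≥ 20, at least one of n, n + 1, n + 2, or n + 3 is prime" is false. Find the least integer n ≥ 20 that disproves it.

Check each integer n ≥ 20 in order until n, n + 1, n + 2, n + 3 are all composite.
The first 4 eligible values, up to n = 23, all satisfy the conclusion.
n = 24: 24 = 2 × 12; 25 = 5 × 5; 26 = 2 × 13; 27 = 3 × 9 — all composite.

n = 24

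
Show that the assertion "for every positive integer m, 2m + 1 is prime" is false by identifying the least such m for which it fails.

m = 4

Check each positive integer m in order until 2m + 1 is not prime.
For m = 1, 2, 3 the conclusion holds.
m = 4: 2m + 1 = 9 = 3 × 3, composite.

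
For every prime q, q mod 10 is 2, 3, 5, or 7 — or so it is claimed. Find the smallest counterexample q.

A counterexample is any prime q such that the claim fails; we check each in order.
The first 4 eligible values, up to q = 7, all satisfy the conclusion.
q = 11: 11 mod 10 = 1 — not in {2, 3, 5, 7}.
Thus q = 11 disproves the claim, and no smaller q works.

q = 11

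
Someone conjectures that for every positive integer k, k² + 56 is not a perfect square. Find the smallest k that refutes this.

Check each positive integer k in order until k² + 56 is a perfect square.
k = 1: 1² + 56 = 57, not a perfect square.
k = 2: 2² + 56 = 60, not a perfect square.
k = 3: 3² + 56 = 65, not a perfect square.
k = 4: 4² + 56 = 72, not a perfect square.
k = 5: 5² + 56 = 81 = 9², a perfect square.
Thus k = 5 disproves the claim, and no smaller k works.

k = 5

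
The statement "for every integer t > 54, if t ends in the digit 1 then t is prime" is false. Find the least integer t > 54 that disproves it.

t = 61: 61 ends in 1 and is prime.
t = 71: 71 ends in 1 and is prime.
t = 81: 81 ends in 1; 81 = 3 × 27, composite.
Hence t = 81 is a counterexample.

t = 81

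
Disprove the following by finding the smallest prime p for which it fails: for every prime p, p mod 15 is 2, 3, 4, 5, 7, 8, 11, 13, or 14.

p = 31

The first 10 eligible values, up to p = 29, all satisfy the conclusion.
p = 31: 31 mod 15 = 1 — not in {2, 3, 4, 5, 7, 8, 11, 13, 14}.
Thus p = 31 disproves the claim, and no smaller p works.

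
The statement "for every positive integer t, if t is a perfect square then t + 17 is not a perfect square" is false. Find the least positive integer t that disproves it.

We need the least positive integer t for which t is a perfect square but t + 17 is a perfect square.
t = 1: 1 + 17 = 18, not a perfect square.
t = 4: 4 + 17 = 21, not a perfect square.
t = 9: 9 + 17 = 26, not a perfect square.
t = 16: 16 + 17 = 33, not a perfect square.
t = 25: 25 + 17 = 42, not a perfect square.
t = 36: 36 + 17 = 53, not a perfect square.
t = 49: 49 + 17 = 66, not a perfect square.
t = 64: 64 = 8² and 64 + 17 = 81 = 9².

t = 64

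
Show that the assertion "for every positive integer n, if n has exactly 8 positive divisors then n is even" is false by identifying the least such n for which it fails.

A counterexample is any positive integer n such that n has exactly 8 positive divisors but n is odd; we check each in order.
For n = 24, 30, 40, 42, …, 88, 102, 104 the conclusion holds.
n = 105: divisors of 105: 1, 3, 5, 7, 15, 21, 35, 105; 105 is odd.
So n = 105 is the smallest counterexample.

n = 105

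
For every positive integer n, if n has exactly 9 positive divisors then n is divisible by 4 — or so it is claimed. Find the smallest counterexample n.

For n = 36, 100, 196 the conclusion holds.
n = 225: τ(225) = 9; 225 mod 4 = 1.
Thus n = 225 disproves the claim, and no smaller n works.

n = 225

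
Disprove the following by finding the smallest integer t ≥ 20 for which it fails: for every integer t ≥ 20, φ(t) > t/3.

t = 24

A counterexample is any integer t ≥ 20 such that the claim fails; we check each in order.
The first 4 eligible values, up to t = 23, all satisfy the conclusion.
t = 24: φ(24) = 8 and 24/3 = 8, so φ(24) ≤ 24/3.
Hence t = 24 is a counterexample.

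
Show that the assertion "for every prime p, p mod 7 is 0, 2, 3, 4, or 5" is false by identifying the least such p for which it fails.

We need the least prime p for which the claim fails.
For p = 2, 3, 5, 7, 11 the conclusion holds.
p = 13: 13 mod 7 = 6 — not in {0, 2, 3, 4, 5}.
Hence p = 13 is a counterexample.

p = 13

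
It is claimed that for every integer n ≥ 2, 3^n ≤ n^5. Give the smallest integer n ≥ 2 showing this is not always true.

n = 11

Check each integer n ≥ 2 in order until 3^n > n^5.
The first 9 eligible values, up to n = 10, all satisfy the conclusion.
n = 11: 3^n = 177147 and n^5 = 161051, so 177147 > 161051.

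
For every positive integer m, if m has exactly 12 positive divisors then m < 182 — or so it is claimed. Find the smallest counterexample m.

m = 198

The first 12 eligible values, up to m = 160, all satisfy the conclusion.
m = 198: τ(198) = 12; 198 ≥ 182.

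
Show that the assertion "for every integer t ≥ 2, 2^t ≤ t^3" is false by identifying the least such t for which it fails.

t = 10

Check each integer t ≥ 2 in order until 2^t > t^3.
t = 2: 2^t = 4 and t^3 = 8, so 4 ≤ 8.
t = 3: 2^t = 8 and t^3 = 27, so 8 ≤ 27.
t = 4: 2^t = 16 and t^3 = 64, so 16 ≤ 64.
t = 5: 2^t = 32 and t^3 = 125, so 32 ≤ 125.
t = 6: 2^t = 64 and t^3 = 216, so 64 ≤ 216.
t = 7: 2^t = 128 and t^3 = 343, so 128 ≤ 343.
t = 8: 2^t = 256 and t^3 = 512, so 256 ≤ 512.
t = 9: 2^t = 512 and t^3 = 729, so 512 ≤ 729.
t = 10: 2^t = 1024 and t^3 = 1000, so 1024 > 1000.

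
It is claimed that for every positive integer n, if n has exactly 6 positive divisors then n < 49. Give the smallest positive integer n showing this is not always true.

n = 50

We need the least positive integer n for which n has exactly 6 positive divisors but the claim fails.
The first 7 eligible values, up to n = 45, all satisfy the conclusion.
n = 50: τ(50) = 6; 50 ≥ 49.
Thus n = 50 disproves the claim, and no smaller n works.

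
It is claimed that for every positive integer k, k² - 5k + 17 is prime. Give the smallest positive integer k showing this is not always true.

k = 13

Check each positive integer k in order until k² - 5k + 17 is not prime.
For k = 1, 2, 3, 4, …, 10, 11, 12 the conclusion holds.
k = 13: k² - 5k + 17 = 121 = 11 × 11, composite.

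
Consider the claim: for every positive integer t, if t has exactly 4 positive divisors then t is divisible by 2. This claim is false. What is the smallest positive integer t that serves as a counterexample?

t = 15

Check each positive integer t in order until t has exactly 4 positive divisors but t is not divisible by 2.
The first 4 eligible values, up to t = 14, all satisfy the conclusion.
t = 15: τ(15) = 4; 15 mod 2 = 1.
Thus t = 15 disproves the claim, and no smaller t works.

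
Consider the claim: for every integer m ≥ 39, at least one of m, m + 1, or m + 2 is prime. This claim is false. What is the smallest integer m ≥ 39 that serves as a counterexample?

A counterexample is any integer m ≥ 39 such that m, m + 1, m + 2 are all composite; we check each in order.
For m = 39, 40, 41, 42, 43 the conclusion holds.
m = 44: 44 = 2 × 22; 45 = 3 × 15; 46 = 2 × 23 — all composite.

m = 44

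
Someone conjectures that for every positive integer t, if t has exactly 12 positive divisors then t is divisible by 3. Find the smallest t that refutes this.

t = 60: τ(60) = 12; 60 mod 3 = 0.
t = 72: τ(72) = 12; 72 mod 3 = 0.
t = 84: τ(84) = 12; 84 mod 3 = 0.
t = 90: τ(90) = 12; 90 mod 3 = 0.
t = 96: τ(96) = 12; 96 mod 3 = 0.
t = 108: τ(108) = 12; 108 mod 3 = 0.
t = 126: τ(126) = 12; 126 mod 3 = 0.
t = 132: τ(132) = 12; 132 mod 3 = 0.
t = 140: τ(140) = 12; 140 mod 3 = 2.
So t = 140 is the smallest counterexample.

t = 140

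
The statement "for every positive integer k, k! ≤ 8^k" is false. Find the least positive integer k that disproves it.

Check each positive integer k in order until k! > 8^k.
For k = 1, 2, 3, 4, …, 17, 18, 19 the conclusion holds.
k = 20: k! = 2432902008176640000 and 8^k = 1152921504606846976, so 2432902008176640000 > 1152921504606846976.

k = 20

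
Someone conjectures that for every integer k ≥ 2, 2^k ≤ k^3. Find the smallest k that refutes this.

We need the least integer k ≥ 2 for which 2^k > k^3.
The first 8 eligible values, up to k = 9, all satisfy the conclusion.
k = 10: 2^k = 1024 and k^3 = 1000, so 1024 > 1000.

k = 10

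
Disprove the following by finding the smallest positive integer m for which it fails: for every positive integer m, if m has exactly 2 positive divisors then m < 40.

For m = 2, 3, 5, 7, …, 29, 31, 37 the conclusion holds.
m = 41: τ(41) = 2; 41 ≥ 40.

m = 41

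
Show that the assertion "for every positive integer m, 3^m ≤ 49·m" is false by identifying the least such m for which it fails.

For m = 1, 2, 3, 4, 5 the conclusion holds.
m = 6: 3^m = 729 and 49·m = 294, so 729 > 294.

m = 6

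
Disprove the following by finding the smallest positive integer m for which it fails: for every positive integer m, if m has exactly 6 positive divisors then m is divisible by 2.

Check each positive integer m in order until m has exactly 6 positive divisors but m is not divisible by 2.
m = 12: τ(12) = 6; 12 mod 2 = 0.
m = 18: τ(18) = 6; 18 mod 2 = 0.
m = 20: τ(20) = 6; 20 mod 2 = 0.
m = 28: τ(28) = 6; 28 mod 2 = 0.
m = 32: τ(32) = 6; 32 mod 2 = 0.
m = 44: τ(44) = 6; 44 mod 2 = 0.
m = 45: τ(45) = 6; 45 mod 2 = 1.
Hence m = 45 is a counterexample.

m = 45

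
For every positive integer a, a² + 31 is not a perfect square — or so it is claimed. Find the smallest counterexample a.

We need the least positive integer a for which a² + 31 is a perfect square.
For a = 1, 2, 3, 4, …, 12, 13, 14 the conclusion holds.
a = 15: 15² + 31 = 256 = 16², a perfect square.

a = 15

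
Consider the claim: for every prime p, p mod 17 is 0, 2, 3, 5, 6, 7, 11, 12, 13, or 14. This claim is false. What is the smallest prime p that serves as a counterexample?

For p = 2, 3, 5, 7, …, 31, 37, 41 the conclusion holds.
p = 43: 43 mod 17 = 9 — not in {0, 2, 3, 5, 6, 7, 11, 12, 13, 14}.
Thus p = 43 disproves the claim, and no smaller p works.

p = 43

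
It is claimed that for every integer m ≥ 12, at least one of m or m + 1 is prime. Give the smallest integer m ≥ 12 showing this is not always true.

We need the least integer m ≥ 12 for which m, m + 1 are both composite.
For m = 12, 13 the conclusion holds.
m = 14: 14 = 2 × 7; 15 = 3 × 5 — both composite.

m = 14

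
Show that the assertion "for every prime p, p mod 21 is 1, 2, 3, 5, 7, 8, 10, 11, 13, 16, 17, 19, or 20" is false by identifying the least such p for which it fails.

p = 67

We need the least prime p for which the claim fails.
For p = 2, 3, 5, 7, …, 53, 59, 61 the conclusion holds.
p = 67: 67 mod 21 = 4 — not in {1, 2, 3, 5, 7, 8, 10, 11, 13, 16, 17, 19, 20}.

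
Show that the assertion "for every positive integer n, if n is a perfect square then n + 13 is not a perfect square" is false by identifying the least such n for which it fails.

A counterexample is any positive integer n such that n is a perfect square but n + 13 is a perfect square; we check each in order.
n = 1: 1 + 13 = 14, not a perfect square.
n = 4: 4 + 13 = 17, not a perfect square.
n = 9: 9 + 13 = 22, not a perfect square.
n = 16: 16 + 13 = 29, not a perfect square.
n = 25: 25 + 13 = 38, not a perfect square.
n = 36: 36 = 6² and 36 + 13 = 49 = 7².

n = 36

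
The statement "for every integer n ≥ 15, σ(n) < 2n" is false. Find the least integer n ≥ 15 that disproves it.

n = 18

A counterexample is any integer n ≥ 15 such that the claim fails; we check each in order.
For n = 15, 16, 17 the conclusion holds.
n = 18: σ(18) = 39; 39 ≥ 36.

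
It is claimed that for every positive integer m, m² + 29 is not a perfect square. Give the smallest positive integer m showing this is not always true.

m = 14

Check each positive integer m in order until m² + 29 is a perfect square.
The first 13 eligible values, up to m = 13, all satisfy the conclusion.
m = 14: 14² + 29 = 225 = 15², a perfect square.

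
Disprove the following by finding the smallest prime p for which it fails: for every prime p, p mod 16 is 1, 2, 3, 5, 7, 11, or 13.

For p = 2, 3, 5, 7, 11, 13, 17, 19, 23, 29 the conclusion holds.
p = 31: 31 mod 16 = 15 — not in {1, 2, 3, 5, 7, 11, 13}.
Thus p = 31 disproves the claim, and no smaller p works.

p = 31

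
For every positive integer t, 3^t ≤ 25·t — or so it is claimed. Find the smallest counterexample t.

A counterexample is any positive integer t such that 3^t > 25·t; we check each in order.
The first 4 eligible values, up to t = 4, all satisfy the conclusion.
t = 5: 3^t = 243 and 25·t = 125, so 243 > 125.

t = 5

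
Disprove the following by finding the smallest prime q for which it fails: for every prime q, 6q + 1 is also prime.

A counterexample is any prime q such that 6q + 1 is not prime; we check each in order.
For q = 2, 3, 5, 7, 11, 13, 17 the conclusion holds.
q = 19: 6q + 1 = 115 = 5 × 23, not prime.
So q = 19 is the smallest counterexample.

q = 19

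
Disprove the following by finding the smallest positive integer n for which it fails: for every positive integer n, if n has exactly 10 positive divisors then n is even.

n = 405

The first 9 eligible values, up to n = 368, all satisfy the conclusion.
n = 405: divisors of 405: 10 divisors; 405 is odd.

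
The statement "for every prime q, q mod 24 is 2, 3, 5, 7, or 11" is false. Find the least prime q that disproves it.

Check each prime q in order until the claim fails.
For q = 2, 3, 5, 7, 11 the conclusion holds.
q = 13: 13 mod 24 = 13 — not in {2, 3, 5, 7, 11}.
Hence q = 13 is a counterexample.

q = 13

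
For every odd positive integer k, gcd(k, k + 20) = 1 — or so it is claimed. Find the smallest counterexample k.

A counterexample is any odd positive integer k such that gcd(k, k + 20) > 1; we check each in order.
For k = 1, 3 the conclusion holds.
k = 5: gcd(5, 25) = 5.

k = 5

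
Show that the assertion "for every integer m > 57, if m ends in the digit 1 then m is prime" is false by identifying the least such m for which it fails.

Check each integer m > 57 in order until m ends in the digit 1 but m is not prime.
For m = 61, 71 the conclusion holds.
m = 81: 81 ends in 1; 81 = 3 × 27, composite.
So m = 81 is the smallest counterexample.

m = 81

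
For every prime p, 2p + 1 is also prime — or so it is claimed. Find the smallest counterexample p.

We need the least prime p for which 2p + 1 is not prime.
p = 2: 2p + 1 = 5, prime.
p = 3: 2p + 1 = 7, prime.
p = 5: 2p + 1 = 11, prime.
p = 7: 2p + 1 = 15 = 3 × 5, not prime.

p = 7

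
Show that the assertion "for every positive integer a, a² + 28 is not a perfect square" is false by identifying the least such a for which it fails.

We need the least positive integer a for which a² + 28 is a perfect square.
a = 1: 1² + 28 = 29, not a perfect square.
a = 2: 2² + 28 = 32, not a perfect square.
a = 3: 3² + 28 = 37, not a perfect square.
a = 4: 4² + 28 = 44, not a perfect square.
a = 5: 5² + 28 = 53, not a perfect square.
a = 6: 6² + 28 = 64 = 8², a perfect square.

a = 6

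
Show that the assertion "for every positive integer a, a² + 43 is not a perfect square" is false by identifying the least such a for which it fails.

a = 21

A counterexample is any positive integer a such that a² + 43 is a perfect square; we check each in order.
For a = 1, 2, 3, 4, …, 18, 19, 20 the conclusion holds.
a = 21: 21² + 43 = 484 = 22², a perfect square.
Hence a = 21 is a counterexample.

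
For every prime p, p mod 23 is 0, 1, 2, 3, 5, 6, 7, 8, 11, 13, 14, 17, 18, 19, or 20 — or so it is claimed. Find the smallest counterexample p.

p = 61

For p = 2, 3, 5, 7, …, 47, 53, 59 the conclusion holds.
p = 61: 61 mod 23 = 15 — not in {0, 1, 2, 3, 5, 6, 7, 8, 11, 13, 14, 17, 18, 19, 20}.
Hence p = 61 is a counterexample.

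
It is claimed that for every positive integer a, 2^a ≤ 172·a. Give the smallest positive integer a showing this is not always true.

We need the least positive integer a for which 2^a > 172·a.
For a = 1, 2, 3, 4, 5, 6, 7, 8, 9, 10 the conclusion holds.
a = 11: 2^a = 2048 and 172·a = 1892, so 2048 > 1892.
So a = 11 is the smallest counterexample.

a = 11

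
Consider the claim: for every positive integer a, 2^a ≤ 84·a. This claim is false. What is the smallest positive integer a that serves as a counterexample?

a = 10

Check each positive integer a in order until 2^a > 84·a.
For a = 1, 2, 3, 4, 5, 6, 7, 8, 9 the conclusion holds.
a = 10: 2^a = 1024 and 84·a = 840, so 1024 > 840.
So a = 10 is the smallest counterexample.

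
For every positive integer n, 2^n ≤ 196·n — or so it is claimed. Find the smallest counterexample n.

For n = 1, 2, 3, 4, …, 9, 10, 11 the conclusion holds.
n = 12: 2^n = 4096 and 196·n = 2352, so 4096 > 2352.
Thus n = 12 disproves the claim, and no smaller n works.

n = 12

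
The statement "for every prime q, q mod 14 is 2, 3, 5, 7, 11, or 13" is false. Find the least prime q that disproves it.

q = 23

q = 2: 2 mod 14 = 2.
q = 3: 3 mod 14 = 3.
q = 5: 5 mod 14 = 5.
q = 7: 7 mod 14 = 7.
q = 11: 11 mod 14 = 11.
q = 13: 13 mod 14 = 13.
q = 17: 17 mod 14 = 3.
q = 19: 19 mod 14 = 5.
q = 23: 23 mod 14 = 9 — not in {2, 3, 5, 7, 11, 13}.
Thus q = 23 disproves the claim, and no smaller q works.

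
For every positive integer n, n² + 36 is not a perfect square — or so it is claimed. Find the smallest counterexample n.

Check each positive integer n in order until n² + 36 is a perfect square.
n = 1: 1² + 36 = 37, not a perfect square.
n = 2: 2² + 36 = 40, not a perfect square.
n = 3: 3² + 36 = 45, not a perfect square.
n = 4: 4² + 36 = 52, not a perfect square.
n = 5: 5² + 36 = 61, not a perfect square.
n = 6: 6² + 36 = 72, not a perfect square.
n = 7: 7² + 36 = 85, not a perfect square.
n = 8: 8² + 36 = 100 = 10², a perfect square.
So n = 8 is the smallest counterexample.

n = 8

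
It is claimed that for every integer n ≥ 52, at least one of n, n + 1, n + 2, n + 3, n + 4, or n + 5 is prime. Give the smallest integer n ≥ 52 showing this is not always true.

n = 90

A counterexample is any integer n ≥ 52 such that n, n + 1, n + 2, n + 3, n + 4, n + 5 are all composite; we check each in order.
The first 38 eligible values, up to n = 89, all satisfy the conclusion.
n = 90: 90 = 2 × 45; 91 = 7 × 13; 92 = 2 × 46; 93 = 3 × 31; 94 = 2 × 47; 95 = 5 × 19 — all composite.
Thus n = 90 disproves the claim, and no smaller n works.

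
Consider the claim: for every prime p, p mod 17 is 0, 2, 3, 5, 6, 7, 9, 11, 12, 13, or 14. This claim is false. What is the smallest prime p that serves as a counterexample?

A counterexample is any prime p such that the claim fails; we check each in order.
The first 16 eligible values, up to p = 53, all satisfy the conclusion.
p = 59: 59 mod 17 = 8 — not in {0, 2, 3, 5, 6, 7, 9, 11, 12, 13, 14}.
So p = 59 is the smallest counterexample.

p = 59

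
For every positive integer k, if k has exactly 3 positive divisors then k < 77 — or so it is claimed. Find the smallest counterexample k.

The first 4 eligible values, up to k = 49, all satisfy the conclusion.
k = 121: τ(121) = 3; 121 ≥ 77.

k = 121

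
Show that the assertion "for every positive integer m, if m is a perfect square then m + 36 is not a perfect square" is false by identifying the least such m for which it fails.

m = 64

A counterexample is any positive integer m such that m is a perfect square but m + 36 is a perfect square; we check each in order.
m = 1: 1 + 36 = 37, not a perfect square.
m = 4: 4 + 36 = 40, not a perfect square.
m = 9: 9 + 36 = 45, not a perfect square.
m = 16: 16 + 36 = 52, not a perfect square.
m = 25: 25 + 36 = 61, not a perfect square.
m = 36: 36 + 36 = 72, not a perfect square.
m = 49: 49 + 36 = 85, not a perfect square.
m = 64: 64 = 8² and 64 + 36 = 100 = 10².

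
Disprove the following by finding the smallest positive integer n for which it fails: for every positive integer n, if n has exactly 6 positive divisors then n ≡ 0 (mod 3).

n = 20

Check each positive integer n in order until n has exactly 6 positive divisors but the claim fails.
For n = 12, 18 the conclusion holds.
n = 20: τ(20) = 6; 20 ≡ 2 (mod 3).
So n = 20 is the smallest counterexample.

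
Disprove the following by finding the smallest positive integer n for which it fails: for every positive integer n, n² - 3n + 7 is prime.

The first 5 eligible values, up to n = 5, all satisfy the conclusion.
n = 6: n² - 3n + 7 = 25 = 5 × 5, composite.
So n = 6 is the smallest counterexample.

n = 6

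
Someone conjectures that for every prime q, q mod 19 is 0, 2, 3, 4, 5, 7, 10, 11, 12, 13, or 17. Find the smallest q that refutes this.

q = 37

Check each prime q in order until the claim fails.
For q = 2, 3, 5, 7, …, 23, 29, 31 the conclusion holds.
q = 37: 37 mod 19 = 18 — not in {0, 2, 3, 4, 5, 7, 10, 11, 12, 13, 17}.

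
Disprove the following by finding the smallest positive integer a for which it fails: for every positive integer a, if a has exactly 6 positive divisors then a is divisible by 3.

a = 20

Check each positive integer a in order until a has exactly 6 positive divisors but a is not divisible by 3.
a = 12: τ(12) = 6; 12 mod 3 = 0.
a = 18: τ(18) = 6; 18 mod 3 = 0.
a = 20: τ(20) = 6; 20 mod 3 = 2.
So a = 20 is the smallest counterexample.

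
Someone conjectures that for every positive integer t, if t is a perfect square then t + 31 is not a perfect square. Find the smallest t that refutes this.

t = 225

The first 14 eligible values, up to t = 196, all satisfy the conclusion.
t = 225: 225 = 15² and 225 + 31 = 256 = 16².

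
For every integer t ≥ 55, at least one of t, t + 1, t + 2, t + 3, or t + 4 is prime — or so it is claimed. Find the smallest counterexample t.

We need the least integer t ≥ 55 for which t, t + 1, t + 2, t + 3, t + 4 are all composite.
For t = 55, 56, 57, 58, 59, 60, 61 the conclusion holds.
t = 62: 62 = 2 × 31; 63 = 3 × 21; 64 = 2 × 32; 65 = 5 × 13; 66 = 2 × 33 — all composite.
So t = 62 is the smallest counterexample.

t = 62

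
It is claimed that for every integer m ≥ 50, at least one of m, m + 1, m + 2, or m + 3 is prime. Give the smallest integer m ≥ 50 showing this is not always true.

m = 54

Check each integer m ≥ 50 in order until m, m + 1, m + 2, m + 3 are all composite.
For m = 50, 51, 52, 53 the conclusion holds.
m = 54: 54 = 2 × 27; 55 = 5 × 11; 56 = 2 × 28; 57 = 3 × 19 — all composite.
So m = 54 is the smallest counterexample.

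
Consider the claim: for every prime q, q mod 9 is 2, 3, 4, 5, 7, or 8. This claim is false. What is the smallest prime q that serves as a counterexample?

A counterexample is any prime q such that the claim fails; we check each in order.
For q = 2, 3, 5, 7, 11, 13, 17 the conclusion holds.
q = 19: 19 mod 9 = 1 — not in {2, 3, 4, 5, 7, 8}.
So q = 19 is the smallest counterexample.

q = 19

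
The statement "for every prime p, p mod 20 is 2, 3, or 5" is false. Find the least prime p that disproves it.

We need the least prime p for which the claim fails.
p = 2: 2 mod 20 = 2.
p = 3: 3 mod 20 = 3.
p = 5: 5 mod 20 = 5.
p = 7: 7 mod 20 = 7 — not in {2, 3, 5}.

p = 7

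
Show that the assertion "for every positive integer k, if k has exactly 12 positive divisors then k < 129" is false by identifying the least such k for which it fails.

For k = 60, 72, 84, 90, 96, 108, 126 the conclusion holds.
k = 132: τ(132) = 12; 132 ≥ 129.

k = 132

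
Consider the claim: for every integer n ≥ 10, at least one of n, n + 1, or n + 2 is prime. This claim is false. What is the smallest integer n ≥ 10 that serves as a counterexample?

n = 14

We need the least integer n ≥ 10 for which n, n + 1, n + 2 are all composite.
n = 10: 11 is prime.
n = 11: 11 is prime.
n = 12: 13 is prime.
n = 13: 13 is prime.
n = 14: 14 = 2 × 7; 15 = 3 × 5; 16 = 2 × 8 — all composite.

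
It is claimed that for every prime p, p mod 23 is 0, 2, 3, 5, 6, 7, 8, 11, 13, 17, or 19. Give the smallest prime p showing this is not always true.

p = 37

For p = 2, 3, 5, 7, …, 23, 29, 31 the conclusion holds.
p = 37: 37 mod 23 = 14 — not in {0, 2, 3, 5, 6, 7, 8, 11, 13, 17, 19}.
Thus p = 37 disproves the claim, and no smaller p works.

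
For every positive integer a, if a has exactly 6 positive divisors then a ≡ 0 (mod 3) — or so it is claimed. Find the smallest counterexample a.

A counterexample is any positive integer a such that a has exactly 6 positive divisors but the claim fails; we check each in order.
For a = 12, 18 the conclusion holds.
a = 20: τ(20) = 6; 20 ≡ 2 (mod 3).

a = 20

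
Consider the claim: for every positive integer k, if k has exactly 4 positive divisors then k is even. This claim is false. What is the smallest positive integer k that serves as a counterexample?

A counterexample is any positive integer k such that k has exactly 4 positive divisors but k is odd; we check each in order.
The first 4 eligible values, up to k = 14, all satisfy the conclusion.
k = 15: divisors of 15: 1, 3, 5, 15; 15 is odd.

k = 15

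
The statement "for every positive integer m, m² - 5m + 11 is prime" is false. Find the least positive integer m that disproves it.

m = 7

m = 1: m² - 5m + 11 = 7, prime.
m = 2: m² - 5m + 11 = 5, prime.
m = 3: m² - 5m + 11 = 5, prime.
m = 4: m² - 5m + 11 = 7, prime.
m = 5: m² - 5m + 11 = 11, prime.
m = 6: m² - 5m + 11 = 17, prime.
m = 7: m² - 5m + 11 = 25 = 5 × 5, composite.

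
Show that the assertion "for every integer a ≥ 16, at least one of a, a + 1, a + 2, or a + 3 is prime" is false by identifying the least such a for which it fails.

We need the least integer a ≥ 16 for which a, a + 1, a + 2, a + 3 are all composite.
The first 8 eligible values, up to a = 23, all satisfy the conclusion.
a = 24: 24 = 2 × 12; 25 = 5 × 5; 26 = 2 × 13; 27 = 3 × 9 — all composite.

a = 24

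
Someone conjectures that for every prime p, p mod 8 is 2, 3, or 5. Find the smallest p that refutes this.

p = 7

Check each prime p in order until the claim fails.
For p = 2, 3, 5 the conclusion holds.
p = 7: 7 mod 8 = 7 — not in {2, 3, 5}.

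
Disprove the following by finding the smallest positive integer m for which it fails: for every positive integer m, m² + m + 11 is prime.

m = 10

For m = 1, 2, 3, 4, 5, 6, 7, 8, 9 the conclusion holds.
m = 10: m² + m + 11 = 121 = 11 × 11, composite.
Hence m = 10 is a counterexample.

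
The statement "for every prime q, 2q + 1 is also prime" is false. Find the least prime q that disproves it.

Check each prime q in order until 2q + 1 is not prime.
For q = 2, 3, 5 the conclusion holds.
q = 7: 2q + 1 = 15 = 3 × 5, not prime.
Hence q = 7 is a counterexample.

q = 7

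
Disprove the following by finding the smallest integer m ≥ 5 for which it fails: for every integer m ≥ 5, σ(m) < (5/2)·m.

m = 24

A counterexample is any integer m ≥ 5 such that the claim fails; we check each in order.
The first 19 eligible values, up to m = 23, all satisfy the conclusion.
m = 24: σ(24) = 60; 60 ≥ 60.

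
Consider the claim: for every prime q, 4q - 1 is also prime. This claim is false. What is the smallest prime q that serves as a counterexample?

q = 7

For q = 2, 3, 5 the conclusion holds.
q = 7: 4q - 1 = 27 = 3 × 9, not prime.
Hence q = 7 is a counterexample.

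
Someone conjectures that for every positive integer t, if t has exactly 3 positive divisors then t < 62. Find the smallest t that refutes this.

Check each positive integer t in order until t has exactly 3 positive divisors but the claim fails.
t = 4: τ(4) = 3; 4 < 62.
t = 9: τ(9) = 3; 9 < 62.
t = 25: τ(25) = 3; 25 < 62.
t = 49: τ(49) = 3; 49 < 62.
t = 121: τ(121) = 3; 121 ≥ 62.
So t = 121 is the smallest counterexample.

t = 121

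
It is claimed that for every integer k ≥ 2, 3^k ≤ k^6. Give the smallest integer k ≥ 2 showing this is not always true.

For k = 2, 3, 4, 5, …, 12, 13, 14 the conclusion holds.
k = 15: 3^k = 14348907 and k^6 = 11390625, so 14348907 > 11390625.
Thus k = 15 disproves the claim, and no smaller k works.

k = 15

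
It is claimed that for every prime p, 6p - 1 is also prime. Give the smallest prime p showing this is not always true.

We need the least prime p for which 6p - 1 is not prime.
p = 2: 6p - 1 = 11, prime.
p = 3: 6p - 1 = 17, prime.
p = 5: 6p - 1 = 29, prime.
p = 7: 6p - 1 = 41, prime.
p = 11: 6p - 1 = 65 = 5 × 13, not prime.
Thus p = 11 disproves the claim, and no smaller p works.

p = 11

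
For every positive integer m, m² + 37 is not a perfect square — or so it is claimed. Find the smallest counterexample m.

Check each positive integer m in order until m² + 37 is a perfect square.
For m = 1, 2, 3, 4, …, 15, 16, 17 the conclusion holds.
m = 18: 18² + 37 = 361 = 19², a perfect square.
So m = 18 is the smallest counterexample.

m = 18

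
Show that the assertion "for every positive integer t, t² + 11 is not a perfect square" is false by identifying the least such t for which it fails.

We need the least positive integer t for which t² + 11 is a perfect square.
For t = 1, 2, 3, 4 the conclusion holds.
t = 5: 5² + 11 = 36 = 6², a perfect square.
So t = 5 is the smallest counterexample.

t = 5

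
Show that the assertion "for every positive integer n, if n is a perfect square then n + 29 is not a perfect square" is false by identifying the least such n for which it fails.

We need the least positive integer n for which n is a perfect square but n + 29 is a perfect square.
The first 13 eligible values, up to n = 169, all satisfy the conclusion.
n = 196: 196 = 14² and 196 + 29 = 225 = 15².
Hence n = 196 is a counterexample.

n = 196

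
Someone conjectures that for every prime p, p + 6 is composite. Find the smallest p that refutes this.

p = 5

We need the least prime p for which p + 6 is prime.
For p = 2, 3 the conclusion holds.
p = 5: p + 6 = 11, prime — not composite.
Hence p = 5 is a counterexample.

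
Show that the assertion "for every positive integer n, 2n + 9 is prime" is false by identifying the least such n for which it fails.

n = 3

Check each positive integer n in order until 2n + 9 is not prime.
For n = 1, 2 the conclusion holds.
n = 3: 2n + 9 = 15 = 3 × 5, composite.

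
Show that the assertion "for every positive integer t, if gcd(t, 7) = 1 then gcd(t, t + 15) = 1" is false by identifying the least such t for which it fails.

t = 3

We need the least positive integer t for which gcd(t, 7) = 1 but gcd(t, t + 15) > 1.
t = 1: gcd(1, 16) = 1.
t = 2: gcd(2, 17) = 1.
t = 3: gcd(3, 18) = 3.
So t = 3 is the smallest counterexample.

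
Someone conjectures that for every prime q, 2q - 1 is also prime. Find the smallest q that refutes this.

We need the least prime q for which 2q - 1 is not prime.
q = 2: 2q - 1 = 3, prime.
q = 3: 2q - 1 = 5, prime.
q = 5: 2q - 1 = 9 = 3 × 3, not prime.
So q = 5 is the smallest counterexample.

q = 5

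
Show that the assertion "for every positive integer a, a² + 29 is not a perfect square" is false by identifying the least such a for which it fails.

A counterexample is any positive integer a such that a² + 29 is a perfect square; we check each in order.
For a = 1, 2, 3, 4, …, 11, 12, 13 the conclusion holds.
a = 14: 14² + 29 = 225 = 15², a perfect square.
Thus a = 14 disproves the claim, and no smaller a works.

a = 14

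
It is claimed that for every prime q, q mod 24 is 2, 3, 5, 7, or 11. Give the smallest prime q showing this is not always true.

q = 13

Check each prime q in order until the claim fails.
q = 2: 2 mod 24 = 2.
q = 3: 3 mod 24 = 3.
q = 5: 5 mod 24 = 5.
q = 7: 7 mod 24 = 7.
q = 11: 11 mod 24 = 11.
q = 13: 13 mod 24 = 13 — not in {2, 3, 5, 7, 11}.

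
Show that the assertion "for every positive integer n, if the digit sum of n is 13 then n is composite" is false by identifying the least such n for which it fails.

A counterexample is any positive integer n such that the digit sum of n is 13 but n is prime; we check each in order.
For n = 49, 58 the conclusion holds.
n = 67: digit sum 13; 67 is prime, not composite.

n = 67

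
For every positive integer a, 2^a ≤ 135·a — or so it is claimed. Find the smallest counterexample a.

a = 11

We need the least positive integer a for which 2^a > 135·a.
The first 10 eligible values, up to a = 10, all satisfy the conclusion.
a = 11: 2^a = 2048 and 135·a = 1485, so 2048 > 1485.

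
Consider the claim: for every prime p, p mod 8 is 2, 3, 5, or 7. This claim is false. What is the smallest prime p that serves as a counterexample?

We need the least prime p for which the claim fails.
The first 6 eligible values, up to p = 13, all satisfy the conclusion.
p = 17: 17 mod 8 = 1 — not in {2, 3, 5, 7}.

p = 17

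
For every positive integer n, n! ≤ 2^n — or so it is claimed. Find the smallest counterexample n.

n = 4

Check each positive integer n in order until n! > 2^n.
For n = 1, 2, 3 the conclusion holds.
n = 4: n! = 24 and 2^n = 16, so 24 > 16.
Hence n = 4 is a counterexample.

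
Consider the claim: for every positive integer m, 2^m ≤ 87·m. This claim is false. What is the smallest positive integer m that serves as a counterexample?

m = 10

A counterexample is any positive integer m such that 2^m > 87·m; we check each in order.
For m = 1, 2, 3, 4, 5, 6, 7, 8, 9 the conclusion holds.
m = 10: 2^m = 1024 and 87·m = 870, so 1024 > 870.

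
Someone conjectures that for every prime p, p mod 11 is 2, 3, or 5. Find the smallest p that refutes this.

p = 7

We need the least prime p for which the claim fails.
p = 2: 2 mod 11 = 2.
p = 3: 3 mod 11 = 3.
p = 5: 5 mod 11 = 5.
p = 7: 7 mod 11 = 7 — not in {2, 3, 5}.
So p = 7 is the smallest counterexample.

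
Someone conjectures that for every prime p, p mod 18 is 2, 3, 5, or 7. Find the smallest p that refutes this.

A counterexample is any prime p such that the claim fails; we check each in order.
The first 4 eligible values, up to p = 7, all satisfy the conclusion.
p = 11: 11 mod 18 = 11 — not in {2, 3, 5, 7}.

p = 11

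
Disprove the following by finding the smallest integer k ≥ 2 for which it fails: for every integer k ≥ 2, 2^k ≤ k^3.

k = 10

k = 2: 2^k = 4 and k^3 = 8, so 4 ≤ 8.
k = 3: 2^k = 8 and k^3 = 27, so 8 ≤ 27.
k = 4: 2^k = 16 and k^3 = 64, so 16 ≤ 64.
k = 5: 2^k = 32 and k^3 = 125, so 32 ≤ 125.
k = 6: 2^k = 64 and k^3 = 216, so 64 ≤ 216.
k = 7: 2^k = 128 and k^3 = 343, so 128 ≤ 343.
k = 8: 2^k = 256 and k^3 = 512, so 256 ≤ 512.
k = 9: 2^k = 512 and k^3 = 729, so 512 ≤ 729.
k = 10: 2^k = 1024 and k^3 = 1000, so 1024 > 1000.
So k = 10 is the smallest counterexample.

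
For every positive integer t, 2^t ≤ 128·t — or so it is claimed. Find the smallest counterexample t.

t = 11

We need the least positive integer t for which 2^t > 128·t.
The first 10 eligible values, up to t = 10, all satisfy the conclusion.
t = 11: 2^t = 2048 and 128·t = 1408, so 2048 > 1408.
Thus t = 11 disproves the claim, and no smaller t works.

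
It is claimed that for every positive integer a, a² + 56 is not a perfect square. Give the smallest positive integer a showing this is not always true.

Check each positive integer a in order until a² + 56 is a perfect square.
For a = 1, 2, 3, 4 the conclusion holds.
a = 5: 5² + 56 = 81 = 9², a perfect square.

a = 5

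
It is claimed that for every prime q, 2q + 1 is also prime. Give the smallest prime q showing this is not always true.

q = 7

We need the least prime q for which 2q + 1 is not prime.
q = 2: 2q + 1 = 5, prime.
q = 3: 2q + 1 = 7, prime.
q = 5: 2q + 1 = 11, prime.
q = 7: 2q + 1 = 15 = 3 × 5, not prime.
Hence q = 7 is a counterexample.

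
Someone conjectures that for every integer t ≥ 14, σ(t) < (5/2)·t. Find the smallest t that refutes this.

For t = 14, 15, 16, 17, 18, 19, 20, 21, 22, 23 the conclusion holds.
t = 24: σ(24) = 60; 60 ≥ 60.
Thus t = 24 disproves the claim, and no smaller t works.

t = 24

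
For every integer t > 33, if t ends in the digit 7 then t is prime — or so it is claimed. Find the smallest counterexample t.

For t = 37, 47 the conclusion holds.
t = 57: 57 ends in 7; 57 = 3 × 19, composite.

t = 57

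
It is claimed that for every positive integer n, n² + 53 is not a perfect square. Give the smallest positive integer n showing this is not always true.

n = 26

Check each positive integer n in order until n² + 53 is a perfect square.
The first 25 eligible values, up to n = 25, all satisfy the conclusion.
n = 26: 26² + 53 = 729 = 27², a perfect square.
So n = 26 is the smallest counterexample.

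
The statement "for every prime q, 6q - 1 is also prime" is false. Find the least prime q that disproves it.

q = 11

We need the least prime q for which 6q - 1 is not prime.
q = 2: 6q - 1 = 11, prime.
q = 3: 6q - 1 = 17, prime.
q = 5: 6q - 1 = 29, prime.
q = 7: 6q - 1 = 41, prime.
q = 11: 6q - 1 = 65 = 5 × 13, not prime.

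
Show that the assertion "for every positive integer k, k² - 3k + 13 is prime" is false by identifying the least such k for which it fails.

We need the least positive integer k for which k² - 3k + 13 is not prime.
The first 11 eligible values, up to k = 11, all satisfy the conclusion.
k = 12: k² - 3k + 13 = 121 = 11 × 11, composite.
Thus k = 12 disproves the claim, and no smaller k works.

k = 12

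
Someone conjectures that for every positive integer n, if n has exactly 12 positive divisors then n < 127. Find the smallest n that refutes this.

n = 132

For n = 60, 72, 84, 90, 96, 108, 126 the conclusion holds.
n = 132: τ(132) = 12; 132 ≥ 127.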